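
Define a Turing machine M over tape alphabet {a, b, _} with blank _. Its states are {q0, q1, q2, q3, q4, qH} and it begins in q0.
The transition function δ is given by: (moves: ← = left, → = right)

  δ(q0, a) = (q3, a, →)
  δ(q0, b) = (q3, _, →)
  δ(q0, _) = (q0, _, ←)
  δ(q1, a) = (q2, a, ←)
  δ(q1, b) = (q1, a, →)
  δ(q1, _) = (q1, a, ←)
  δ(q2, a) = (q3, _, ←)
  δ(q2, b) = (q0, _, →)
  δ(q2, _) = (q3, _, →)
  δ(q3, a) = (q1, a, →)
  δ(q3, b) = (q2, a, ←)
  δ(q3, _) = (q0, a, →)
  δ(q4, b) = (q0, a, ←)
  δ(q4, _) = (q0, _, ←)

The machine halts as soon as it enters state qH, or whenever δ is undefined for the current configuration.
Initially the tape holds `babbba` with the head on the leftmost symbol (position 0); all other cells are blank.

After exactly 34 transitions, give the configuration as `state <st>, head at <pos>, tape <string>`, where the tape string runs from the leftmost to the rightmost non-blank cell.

state q3, head at 0, tape aaaaaa

state=q0 head=0 tape=_[b]abbba   (q0,b)→(q3,_,→)
state=q3 head=1 tape=__[a]bbba   (q3,a)→(q1,a,→)
state=q1 head=2 tape=__a[b]bba   (q1,b)→(q1,a,→)
state=q1 head=3 tape=__aa[b]ba   (q1,b)→(q1,a,→)
state=q1 head=4 tape=__aaa[b]a   (q1,b)→(q1,a,→)
state=q1 head=5 tape=__aaaa[a]   (q1,a)→(q2,a,←)
state=q2 head=4 tape=__aaa[a]a   (q2,a)→(q3,_,←)
state=q3 head=3 tape=__aa[a]_a   (q3,a)→(q1,a,→)
state=q1 head=4 tape=__aaa[_]a   (q1,_)→(q1,a,←)
state=q1 head=3 tape=__aa[a]aa   (q1,a)→(q2,a,←)
state=q2 head=2 tape=__a[a]aaa   (q2,a)→(q3,_,←)
state=q3 head=1 tape=__[a]_aaa   (q3,a)→(q1,a,→)
state=q1 head=2 tape=__a[_]aaa   (q1,_)→(q1,a,←)
state=q1 head=1 tape=__[a]aaaa   (q1,a)→(q2,a,←)
state=q2 head=0 tape=_[_]aaaaa   (q2,_)→(q3,_,→)
state=q3 head=1 tape=__[a]aaaa   (q3,a)→(q1,a,→)
state=q1 head=2 tape=__a[a]aaa   (q1,a)→(q2,a,←)
state=q2 head=1 tape=__[a]aaaa   (q2,a)→(q3,_,←)
state=q3 head=0 tape=_[_]_aaaa   (q3,_)→(q0,a,→)
state=q0 head=1 tape=_a[_]aaaa   (q0,_)→(q0,_,←)
state=q0 head=0 tape=_[a]_aaaa   (q0,a)→(q3,a,→)
state=q3 head=1 tape=_a[_]aaaa   (q3,_)→(q0,a,→)
state=q0 head=2 tape=_aa[a]aaa   (q0,a)→(q3,a,→)
state=q3 head=3 tape=_aaa[a]aa   (q3,a)→(q1,a,→)
state=q1 head=4 tape=_aaaa[a]a   (q1,a)→(q2,a,←)
state=q2 head=3 tape=_aaa[a]aa   (q2,a)→(q3,_,←)
state=q3 head=2 tape=_aa[a]_aa   (q3,a)→(q1,a,→)
state=q1 head=3 tape=_aaa[_]aa   (q1,_)→(q1,a,←)
state=q1 head=2 tape=_aa[a]aaa   (q1,a)→(q2,a,←)
state=q2 head=1 tape=_a[a]aaaa   (q2,a)→(q3,_,←)
state=q3 head=0 tape=_[a]_aaaa   (q3,a)→(q1,a,→)
state=q1 head=1 tape=_a[_]aaaa   (q1,_)→(q1,a,←)
state=q1 head=0 tape=_[a]aaaaa   (q1,a)→(q2,a,←)
state=q2 head=-1 tape=[_]aaaaaa   (q2,_)→(q3,_,→)
state=q3 head=0 tape=_[a]aaaaa
After 34 steps: state q3, head at 0, tape aaaaaa.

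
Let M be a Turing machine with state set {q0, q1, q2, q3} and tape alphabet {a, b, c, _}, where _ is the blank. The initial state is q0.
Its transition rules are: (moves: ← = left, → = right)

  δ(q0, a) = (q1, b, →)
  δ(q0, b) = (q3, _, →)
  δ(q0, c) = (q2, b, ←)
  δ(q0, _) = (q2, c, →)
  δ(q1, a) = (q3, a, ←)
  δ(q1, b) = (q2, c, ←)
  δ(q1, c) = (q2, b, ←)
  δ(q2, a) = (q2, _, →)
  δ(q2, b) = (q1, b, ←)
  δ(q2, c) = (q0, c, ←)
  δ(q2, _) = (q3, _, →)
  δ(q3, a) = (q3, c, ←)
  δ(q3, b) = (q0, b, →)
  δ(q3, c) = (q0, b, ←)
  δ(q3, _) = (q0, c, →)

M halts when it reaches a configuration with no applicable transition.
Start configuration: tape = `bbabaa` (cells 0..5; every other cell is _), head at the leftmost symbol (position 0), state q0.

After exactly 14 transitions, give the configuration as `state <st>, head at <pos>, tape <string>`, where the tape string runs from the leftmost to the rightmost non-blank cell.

q0 | _[b]babaa   read b → write _, move →, go to q3
q3 | __[b]abaa   read b → write b, move →, go to q0
q0 | __b[a]baa   read a → write b, move →, go to q1
q1 | __bb[b]aa   read b → write c, move ←, go to q2
q2 | __b[b]caa   read b → write b, move ←, go to q1
q1 | __[b]bcaa   read b → write c, move ←, go to q2
q2 | _[_]cbcaa   read _ → write _, move →, go to q3
q3 | __[c]bcaa   read c → write b, move ←, go to q0
q0 | _[_]bbcaa   read _ → write c, move →, go to q2
q2 | _c[b]bcaa   read b → write b, move ←, go to q1
q1 | _[c]bbcaa   read c → write b, move ←, go to q2
q2 | [_]bbbcaa   read _ → write _, move →, go to q3
q3 | _[b]bbcaa   read b → write b, move →, go to q0
q0 | _b[b]bcaa   read b → write _, move →, go to q3
q3 | _b_[b]caa
After 14 steps: state q3, head at 2, tape b_bcaa.

state q3, head at 2, tape b_bcaa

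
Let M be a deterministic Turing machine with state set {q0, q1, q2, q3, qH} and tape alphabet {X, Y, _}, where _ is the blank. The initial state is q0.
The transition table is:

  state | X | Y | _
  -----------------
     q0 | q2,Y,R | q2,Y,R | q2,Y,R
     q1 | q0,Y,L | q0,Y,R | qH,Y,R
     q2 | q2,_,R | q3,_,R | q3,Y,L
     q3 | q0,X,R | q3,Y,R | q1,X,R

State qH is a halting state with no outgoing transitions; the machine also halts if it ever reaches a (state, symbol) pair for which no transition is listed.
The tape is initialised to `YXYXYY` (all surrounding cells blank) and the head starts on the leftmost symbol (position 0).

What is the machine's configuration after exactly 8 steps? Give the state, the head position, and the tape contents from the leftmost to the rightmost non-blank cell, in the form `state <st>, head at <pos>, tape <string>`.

state qH, head at 8, tape Y__XY_XY

state=q0 head=0 tape=[Y]XYXYY___   (q0,Y)→(q2,Y,R)
state=q2 head=1 tape=Y[X]YXYY___   (q2,X)→(q2,_,R)
state=q2 head=2 tape=Y_[Y]XYY___   (q2,Y)→(q3,_,R)
state=q3 head=3 tape=Y__[X]YY___   (q3,X)→(q0,X,R)
state=q0 head=4 tape=Y__X[Y]Y___   (q0,Y)→(q2,Y,R)
state=q2 head=5 tape=Y__XY[Y]___   (q2,Y)→(q3,_,R)
state=q3 head=6 tape=Y__XY_[_]__   (q3,_)→(q1,X,R)
state=q1 head=7 tape=Y__XY_X[_]_   (q1,_)→(qH,Y,R)
state=qH head=8 tape=Y__XY_XY[_]
After 8 steps: state qH, head at 8, tape Y__XY_XY.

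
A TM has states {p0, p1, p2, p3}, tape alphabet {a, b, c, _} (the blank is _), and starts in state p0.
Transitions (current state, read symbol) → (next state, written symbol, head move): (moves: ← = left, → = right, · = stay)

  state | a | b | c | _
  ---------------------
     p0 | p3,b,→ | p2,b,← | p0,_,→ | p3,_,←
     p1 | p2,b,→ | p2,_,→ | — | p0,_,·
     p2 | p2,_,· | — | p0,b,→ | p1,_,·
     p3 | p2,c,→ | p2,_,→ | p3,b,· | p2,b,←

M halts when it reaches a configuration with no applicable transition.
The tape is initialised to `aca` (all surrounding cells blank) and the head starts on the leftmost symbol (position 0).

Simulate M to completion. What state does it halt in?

p0 | [a]ca   read a → write b, move →, go to p3
p3 | b[c]a   read c → write b, move ·, go to p3
p3 | b[b]a   read b → write _, move →, go to p2
p2 | b_[a]   read a → write _, move ·, go to p2
p2 | b_[_]   read _ → write _, move ·, go to p1
p1 | b_[_]   read _ → write _, move ·, go to p0
p0 | b_[_]   read _ → write _, move ←, go to p3
p3 | b[_]_   read _ → write b, move ←, go to p2
p2 | [b]b_
No transition is defined for (p2, b); M halts in state p2.

p2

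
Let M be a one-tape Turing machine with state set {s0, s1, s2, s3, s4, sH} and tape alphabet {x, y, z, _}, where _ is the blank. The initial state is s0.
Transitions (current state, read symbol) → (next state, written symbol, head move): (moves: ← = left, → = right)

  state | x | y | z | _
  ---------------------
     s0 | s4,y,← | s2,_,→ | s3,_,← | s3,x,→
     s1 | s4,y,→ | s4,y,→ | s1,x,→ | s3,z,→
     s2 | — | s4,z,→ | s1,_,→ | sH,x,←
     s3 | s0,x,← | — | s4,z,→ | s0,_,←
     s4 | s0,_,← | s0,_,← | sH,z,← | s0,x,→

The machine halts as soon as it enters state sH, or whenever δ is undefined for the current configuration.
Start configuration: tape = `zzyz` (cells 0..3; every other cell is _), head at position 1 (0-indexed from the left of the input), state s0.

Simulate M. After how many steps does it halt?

21

state=s0 head=1 tape=___z[z]yz__   (s0,z)→(s3,_,←)
state=s3 head=0 tape=___[z]_yz__   (s3,z)→(s4,z,→)
state=s4 head=1 tape=___z[_]yz__   (s4,_)→(s0,x,→)
state=s0 head=2 tape=___zx[y]z__   (s0,y)→(s2,_,→)
state=s2 head=3 tape=___zx_[z]__   (s2,z)→(s1,_,→)
state=s1 head=4 tape=___zx__[_]_   (s1,_)→(s3,z,→)
state=s3 head=5 tape=___zx__z[_]   (s3,_)→(s0,_,←)
state=s0 head=4 tape=___zx__[z]_   (s0,z)→(s3,_,←)
state=s3 head=3 tape=___zx_[_]__   (s3,_)→(s0,_,←)
state=s0 head=2 tape=___zx[_]___   (s0,_)→(s3,x,→)
state=s3 head=3 tape=___zxx[_]__   (s3,_)→(s0,_,←)
state=s0 head=2 tape=___zx[x]___   (s0,x)→(s4,y,←)
state=s4 head=1 tape=___z[x]y___   (s4,x)→(s0,_,←)
state=s0 head=0 tape=___[z]_y___   (s0,z)→(s3,_,←)
state=s3 head=-1 tape=__[_]__y___   (s3,_)→(s0,_,←)
state=s0 head=-2 tape=_[_]___y___   (s0,_)→(s3,x,→)
state=s3 head=-1 tape=_x[_]__y___   (s3,_)→(s0,_,←)
state=s0 head=-2 tape=_[x]___y___   (s0,x)→(s4,y,←)
state=s4 head=-3 tape=[_]y___y___   (s4,_)→(s0,x,→)
state=s0 head=-2 tape=x[y]___y___   (s0,y)→(s2,_,→)
state=s2 head=-1 tape=x_[_]__y___   (s2,_)→(sH,x,←)
state=sH head=-2 tape=x[_]x__y___
M halts after 21 transitions.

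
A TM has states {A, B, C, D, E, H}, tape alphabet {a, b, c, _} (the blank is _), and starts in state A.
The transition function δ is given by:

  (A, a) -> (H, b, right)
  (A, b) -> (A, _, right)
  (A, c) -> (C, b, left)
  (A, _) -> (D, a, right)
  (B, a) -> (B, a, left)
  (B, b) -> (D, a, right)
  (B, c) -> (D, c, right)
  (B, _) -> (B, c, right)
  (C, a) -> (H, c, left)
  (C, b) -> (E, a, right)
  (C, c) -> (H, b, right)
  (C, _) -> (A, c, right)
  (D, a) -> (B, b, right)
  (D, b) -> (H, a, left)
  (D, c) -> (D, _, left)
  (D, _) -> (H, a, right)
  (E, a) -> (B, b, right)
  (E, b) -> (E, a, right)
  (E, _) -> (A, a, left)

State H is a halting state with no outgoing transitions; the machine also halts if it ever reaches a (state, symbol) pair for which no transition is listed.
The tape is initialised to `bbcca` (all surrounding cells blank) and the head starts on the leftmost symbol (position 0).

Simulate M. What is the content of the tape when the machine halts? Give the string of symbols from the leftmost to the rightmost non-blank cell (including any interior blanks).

state=A head=0 tape=[b]bcca_   (A,b)→(A,_,right)
state=A head=1 tape=_[b]cca_   (A,b)→(A,_,right)
state=A head=2 tape=__[c]ca_   (A,c)→(C,b,left)
state=C head=1 tape=_[_]bca_   (C,_)→(A,c,right)
state=A head=2 tape=_c[b]ca_   (A,b)→(A,_,right)
state=A head=3 tape=_c_[c]a_   (A,c)→(C,b,left)
state=C head=2 tape=_c[_]ba_   (C,_)→(A,c,right)
state=A head=3 tape=_cc[b]a_   (A,b)→(A,_,right)
state=A head=4 tape=_cc_[a]_   (A,a)→(H,b,right)
state=H head=5 tape=_cc_b[_]
The non-blank tape span at halt is cc_b.

cc_b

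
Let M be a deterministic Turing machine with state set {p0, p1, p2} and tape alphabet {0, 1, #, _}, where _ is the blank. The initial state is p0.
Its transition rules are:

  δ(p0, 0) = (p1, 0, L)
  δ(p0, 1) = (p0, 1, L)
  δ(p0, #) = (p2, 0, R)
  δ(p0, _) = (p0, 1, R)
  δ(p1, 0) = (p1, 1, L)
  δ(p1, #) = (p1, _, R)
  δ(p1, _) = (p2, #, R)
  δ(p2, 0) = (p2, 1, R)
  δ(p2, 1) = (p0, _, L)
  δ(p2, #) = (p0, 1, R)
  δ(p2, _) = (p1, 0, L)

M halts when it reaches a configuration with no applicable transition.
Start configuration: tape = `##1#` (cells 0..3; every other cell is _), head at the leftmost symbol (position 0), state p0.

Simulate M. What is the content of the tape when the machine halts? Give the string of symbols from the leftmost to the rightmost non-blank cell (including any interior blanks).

#10_1#

p0 | __[#]#1#   read # → write 0, move R, go to p2
p2 | __0[#]1#   read # → write 1, move R, go to p0
p0 | __01[1]#   read 1 → write 1, move L, go to p0
p0 | __0[1]1#   read 1 → write 1, move L, go to p0
p0 | __[0]11#   read 0 → write 0, move L, go to p1
p1 | _[_]011#   read _ → write #, move R, go to p2
p2 | _#[0]11#   read 0 → write 1, move R, go to p2
p2 | _#1[1]1#   read 1 → write _, move L, go to p0
p0 | _#[1]_1#   read 1 → write 1, move L, go to p0
p0 | _[#]1_1#   read # → write 0, move R, go to p2
p2 | _0[1]_1#   read 1 → write _, move L, go to p0
p0 | _[0]__1#   read 0 → write 0, move L, go to p1
p1 | [_]0__1#   read _ → write #, move R, go to p2
p2 | #[0]__1#   read 0 → write 1, move R, go to p2
p2 | #1[_]_1#   read _ → write 0, move L, go to p1
p1 | #[1]0_1#
The non-blank tape span at halt is #10_1#.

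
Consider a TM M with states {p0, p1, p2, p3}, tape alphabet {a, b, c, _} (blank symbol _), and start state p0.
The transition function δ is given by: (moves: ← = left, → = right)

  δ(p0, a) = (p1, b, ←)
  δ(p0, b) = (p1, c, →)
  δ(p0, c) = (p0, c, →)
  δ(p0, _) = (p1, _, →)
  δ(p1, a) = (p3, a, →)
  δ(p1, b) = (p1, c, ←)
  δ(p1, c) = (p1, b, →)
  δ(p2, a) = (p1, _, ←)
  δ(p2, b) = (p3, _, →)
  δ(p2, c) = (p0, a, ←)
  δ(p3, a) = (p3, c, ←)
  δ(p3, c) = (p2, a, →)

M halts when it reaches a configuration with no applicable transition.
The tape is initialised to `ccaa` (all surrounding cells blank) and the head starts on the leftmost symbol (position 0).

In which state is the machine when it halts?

state=p0 head=0 tape=[c]caa_   (p0,c)→(p0,c,→)
state=p0 head=1 tape=c[c]aa_   (p0,c)→(p0,c,→)
state=p0 head=2 tape=cc[a]a_   (p0,a)→(p1,b,←)
state=p1 head=1 tape=c[c]ba_   (p1,c)→(p1,b,→)
state=p1 head=2 tape=cb[b]a_   (p1,b)→(p1,c,←)
state=p1 head=1 tape=c[b]ca_   (p1,b)→(p1,c,←)
state=p1 head=0 tape=[c]cca_   (p1,c)→(p1,b,→)
state=p1 head=1 tape=b[c]ca_   (p1,c)→(p1,b,→)
state=p1 head=2 tape=bb[c]a_   (p1,c)→(p1,b,→)
state=p1 head=3 tape=bbb[a]_   (p1,a)→(p3,a,→)
state=p3 head=4 tape=bbba[_]
No transition is defined for (p3, _); M halts in state p3.

p3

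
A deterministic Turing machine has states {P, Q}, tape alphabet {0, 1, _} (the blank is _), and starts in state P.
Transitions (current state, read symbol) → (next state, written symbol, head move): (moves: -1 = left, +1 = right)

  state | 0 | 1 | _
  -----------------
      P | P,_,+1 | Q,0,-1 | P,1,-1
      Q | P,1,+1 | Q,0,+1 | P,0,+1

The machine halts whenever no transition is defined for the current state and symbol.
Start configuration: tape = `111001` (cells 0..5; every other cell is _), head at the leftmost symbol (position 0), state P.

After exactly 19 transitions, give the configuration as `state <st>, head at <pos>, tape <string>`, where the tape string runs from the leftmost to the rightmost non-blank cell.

state P, head at 5, tape 000__001

state=P head=0 tape=_[1]11001_   (P,1)→(Q,0,-1)
state=Q head=-1 tape=[_]011001_   (Q,_)→(P,0,+1)
state=P head=0 tape=0[0]11001_   (P,0)→(P,_,+1)
state=P head=1 tape=0_[1]1001_   (P,1)→(Q,0,-1)
state=Q head=0 tape=0[_]01001_   (Q,_)→(P,0,+1)
state=P head=1 tape=00[0]1001_   (P,0)→(P,_,+1)
state=P head=2 tape=00_[1]001_   (P,1)→(Q,0,-1)
state=Q head=1 tape=00[_]0001_   (Q,_)→(P,0,+1)
state=P head=2 tape=000[0]001_   (P,0)→(P,_,+1)
state=P head=3 tape=000_[0]01_   (P,0)→(P,_,+1)
state=P head=4 tape=000__[0]1_   (P,0)→(P,_,+1)
state=P head=5 tape=000___[1]_   (P,1)→(Q,0,-1)
state=Q head=4 tape=000__[_]0_   (Q,_)→(P,0,+1)
state=P head=5 tape=000__0[0]_   (P,0)→(P,_,+1)
state=P head=6 tape=000__0_[_]   (P,_)→(P,1,-1)
state=P head=5 tape=000__0[_]1   (P,_)→(P,1,-1)
state=P head=4 tape=000__[0]11   (P,0)→(P,_,+1)
state=P head=5 tape=000___[1]1   (P,1)→(Q,0,-1)
state=Q head=4 tape=000__[_]01   (Q,_)→(P,0,+1)
state=P head=5 tape=000__0[0]1
After 19 steps: state P, head at 5, tape 000__001.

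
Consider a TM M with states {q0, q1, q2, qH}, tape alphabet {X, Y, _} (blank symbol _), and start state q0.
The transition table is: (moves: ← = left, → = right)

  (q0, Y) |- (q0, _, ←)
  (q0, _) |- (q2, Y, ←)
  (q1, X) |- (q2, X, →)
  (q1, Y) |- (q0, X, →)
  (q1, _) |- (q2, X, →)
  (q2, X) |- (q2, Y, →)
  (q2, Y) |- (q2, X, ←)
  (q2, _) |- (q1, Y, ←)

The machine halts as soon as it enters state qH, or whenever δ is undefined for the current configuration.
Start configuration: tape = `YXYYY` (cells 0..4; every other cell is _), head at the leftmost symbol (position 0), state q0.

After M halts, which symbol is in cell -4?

state=q0 head=0 tape=_____[Y]XYYY   (q0,Y)→(q0,_,←)
state=q0 head=-1 tape=____[_]_XYYY   (q0,_)→(q2,Y,←)
state=q2 head=-2 tape=___[_]Y_XYYY   (q2,_)→(q1,Y,←)
state=q1 head=-3 tape=__[_]YY_XYYY   (q1,_)→(q2,X,→)
state=q2 head=-2 tape=__X[Y]Y_XYYY   (q2,Y)→(q2,X,←)
state=q2 head=-3 tape=__[X]XY_XYYY   (q2,X)→(q2,Y,→)
state=q2 head=-2 tape=__Y[X]Y_XYYY   (q2,X)→(q2,Y,→)
state=q2 head=-1 tape=__YY[Y]_XYYY   (q2,Y)→(q2,X,←)
state=q2 head=-2 tape=__Y[Y]X_XYYY   (q2,Y)→(q2,X,←)
state=q2 head=-3 tape=__[Y]XX_XYYY   (q2,Y)→(q2,X,←)
state=q2 head=-4 tape=_[_]XXX_XYYY   (q2,_)→(q1,Y,←)
state=q1 head=-5 tape=[_]YXXX_XYYY   (q1,_)→(q2,X,→)
state=q2 head=-4 tape=X[Y]XXX_XYYY   (q2,Y)→(q2,X,←)
state=q2 head=-5 tape=[X]XXXX_XYYY   (q2,X)→(q2,Y,→)
state=q2 head=-4 tape=Y[X]XXX_XYYY   (q2,X)→(q2,Y,→)
state=q2 head=-3 tape=YY[X]XX_XYYY   (q2,X)→(q2,Y,→)
state=q2 head=-2 tape=YYY[X]X_XYYY   (q2,X)→(q2,Y,→)
state=q2 head=-1 tape=YYYY[X]_XYYY   (q2,X)→(q2,Y,→)
state=q2 head=0 tape=YYYYY[_]XYYY   (q2,_)→(q1,Y,←)
state=q1 head=-1 tape=YYYY[Y]YXYYY   (q1,Y)→(q0,X,→)
state=q0 head=0 tape=YYYYX[Y]XYYY   (q0,Y)→(q0,_,←)
state=q0 head=-1 tape=YYYY[X]_XYYY
Cell -4 holds Y when M halts.

Y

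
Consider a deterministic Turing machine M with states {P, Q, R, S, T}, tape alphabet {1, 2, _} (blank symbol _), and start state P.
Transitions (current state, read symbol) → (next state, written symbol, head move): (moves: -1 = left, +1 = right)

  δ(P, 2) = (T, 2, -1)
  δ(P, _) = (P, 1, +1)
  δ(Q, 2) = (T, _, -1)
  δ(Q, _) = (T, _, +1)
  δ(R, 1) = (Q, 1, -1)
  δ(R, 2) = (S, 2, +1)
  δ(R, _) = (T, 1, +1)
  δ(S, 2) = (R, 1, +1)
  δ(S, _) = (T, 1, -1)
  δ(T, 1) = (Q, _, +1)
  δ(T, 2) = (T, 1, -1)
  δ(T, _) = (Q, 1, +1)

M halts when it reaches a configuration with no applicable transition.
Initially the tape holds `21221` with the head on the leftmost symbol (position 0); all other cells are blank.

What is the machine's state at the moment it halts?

Q

P | _[2]1221   read 2 → write 2, move -1, go to T
T | [_]21221   read _ → write 1, move +1, go to Q
Q | 1[2]1221   read 2 → write _, move -1, go to T
T | [1]_1221   read 1 → write _, move +1, go to Q
Q | _[_]1221   read _ → write _, move +1, go to T
T | __[1]221   read 1 → write _, move +1, go to Q
Q | ___[2]21   read 2 → write _, move -1, go to T
T | __[_]_21   read _ → write 1, move +1, go to Q
Q | __1[_]21   read _ → write _, move +1, go to T
T | __1_[2]1   read 2 → write 1, move -1, go to T
T | __1[_]11   read _ → write 1, move +1, go to Q
Q | __11[1]1
No transition is defined for (Q, 1); M halts in state Q.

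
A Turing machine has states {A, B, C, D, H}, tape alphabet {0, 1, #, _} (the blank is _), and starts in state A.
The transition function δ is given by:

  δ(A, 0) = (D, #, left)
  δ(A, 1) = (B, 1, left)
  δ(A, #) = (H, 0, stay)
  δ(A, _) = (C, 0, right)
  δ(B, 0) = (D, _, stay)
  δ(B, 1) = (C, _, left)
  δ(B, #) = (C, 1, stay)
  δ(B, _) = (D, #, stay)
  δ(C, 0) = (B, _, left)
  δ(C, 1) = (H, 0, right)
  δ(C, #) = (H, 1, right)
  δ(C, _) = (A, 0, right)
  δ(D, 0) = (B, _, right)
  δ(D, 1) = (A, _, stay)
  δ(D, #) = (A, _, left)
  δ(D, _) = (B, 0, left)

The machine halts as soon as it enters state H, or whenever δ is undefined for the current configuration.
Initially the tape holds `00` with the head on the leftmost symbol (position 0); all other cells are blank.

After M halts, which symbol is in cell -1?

0

state=A head=0 tape=___[0]0   (A,0)→(D,#,left)
state=D head=-1 tape=__[_]#0   (D,_)→(B,0,left)
state=B head=-2 tape=_[_]0#0   (B,_)→(D,#,stay)
state=D head=-2 tape=_[#]0#0   (D,#)→(A,_,left)
state=A head=-3 tape=[_]_0#0   (A,_)→(C,0,right)
state=C head=-2 tape=0[_]0#0   (C,_)→(A,0,right)
state=A head=-1 tape=00[0]#0   (A,0)→(D,#,left)
state=D head=-2 tape=0[0]##0   (D,0)→(B,_,right)
state=B head=-1 tape=0_[#]#0   (B,#)→(C,1,stay)
state=C head=-1 tape=0_[1]#0   (C,1)→(H,0,right)
state=H head=0 tape=0_0[#]0
Cell -1 holds 0 when M halts.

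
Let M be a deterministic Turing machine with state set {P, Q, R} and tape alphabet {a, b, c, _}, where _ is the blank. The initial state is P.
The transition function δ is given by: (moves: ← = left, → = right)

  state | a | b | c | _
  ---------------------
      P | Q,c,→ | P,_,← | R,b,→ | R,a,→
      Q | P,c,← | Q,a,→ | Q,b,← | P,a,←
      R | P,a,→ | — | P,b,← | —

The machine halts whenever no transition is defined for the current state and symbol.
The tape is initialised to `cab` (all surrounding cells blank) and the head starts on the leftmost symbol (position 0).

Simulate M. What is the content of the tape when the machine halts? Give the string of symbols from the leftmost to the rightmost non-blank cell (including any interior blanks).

state=P head=0 tape=[c]ab__   (P,c)→(R,b,→)
state=R head=1 tape=b[a]b__   (R,a)→(P,a,→)
state=P head=2 tape=ba[b]__   (P,b)→(P,_,←)
state=P head=1 tape=b[a]___   (P,a)→(Q,c,→)
state=Q head=2 tape=bc[_]__   (Q,_)→(P,a,←)
state=P head=1 tape=b[c]a__   (P,c)→(R,b,→)
state=R head=2 tape=bb[a]__   (R,a)→(P,a,→)
state=P head=3 tape=bba[_]_   (P,_)→(R,a,→)
state=R head=4 tape=bbaa[_]
The non-blank tape span at halt is bbaa.

bbaa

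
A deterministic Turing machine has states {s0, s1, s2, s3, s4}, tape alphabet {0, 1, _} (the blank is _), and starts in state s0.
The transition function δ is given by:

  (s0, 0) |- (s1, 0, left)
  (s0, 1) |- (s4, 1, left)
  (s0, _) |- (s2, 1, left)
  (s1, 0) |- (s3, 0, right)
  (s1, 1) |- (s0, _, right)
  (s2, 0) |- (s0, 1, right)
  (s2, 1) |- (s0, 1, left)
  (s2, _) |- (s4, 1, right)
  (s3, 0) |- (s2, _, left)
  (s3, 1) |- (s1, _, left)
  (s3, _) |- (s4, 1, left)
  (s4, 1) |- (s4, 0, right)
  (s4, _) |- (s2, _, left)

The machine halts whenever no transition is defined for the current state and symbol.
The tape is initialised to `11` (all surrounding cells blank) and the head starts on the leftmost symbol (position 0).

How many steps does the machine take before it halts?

16

s0 | ____[1]1   read 1 → write 1, move left, go to s4
s4 | ___[_]11   read _ → write _, move left, go to s2
s2 | __[_]_11   read _ → write 1, move right, go to s4
s4 | __1[_]11   read _ → write _, move left, go to s2
s2 | __[1]_11   read 1 → write 1, move left, go to s0
s0 | _[_]1_11   read _ → write 1, move left, go to s2
s2 | [_]11_11   read _ → write 1, move right, go to s4
s4 | 1[1]1_11   read 1 → write 0, move right, go to s4
s4 | 10[1]_11   read 1 → write 0, move right, go to s4
s4 | 100[_]11   read _ → write _, move left, go to s2
s2 | 10[0]_11   read 0 → write 1, move right, go to s0
s0 | 101[_]11   read _ → write 1, move left, go to s2
s2 | 10[1]111   read 1 → write 1, move left, go to s0
s0 | 1[0]1111   read 0 → write 0, move left, go to s1
s1 | [1]01111   read 1 → write _, move right, go to s0
s0 | _[0]1111   read 0 → write 0, move left, go to s1
s1 | [_]01111
M halts after 16 transitions.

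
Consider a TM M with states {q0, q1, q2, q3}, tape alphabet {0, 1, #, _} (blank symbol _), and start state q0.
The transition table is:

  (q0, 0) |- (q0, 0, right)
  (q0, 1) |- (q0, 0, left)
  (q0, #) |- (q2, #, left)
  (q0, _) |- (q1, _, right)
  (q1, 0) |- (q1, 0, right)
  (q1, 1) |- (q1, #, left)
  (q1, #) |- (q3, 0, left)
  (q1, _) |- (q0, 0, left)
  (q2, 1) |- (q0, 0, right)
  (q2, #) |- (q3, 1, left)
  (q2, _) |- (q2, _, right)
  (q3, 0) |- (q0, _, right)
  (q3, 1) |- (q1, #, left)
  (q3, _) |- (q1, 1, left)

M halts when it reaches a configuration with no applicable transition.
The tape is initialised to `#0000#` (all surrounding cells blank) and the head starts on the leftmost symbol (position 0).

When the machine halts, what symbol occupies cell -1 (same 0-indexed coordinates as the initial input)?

q0 | ___[#]0000#   read # → write #, move left, go to q2
q2 | __[_]#0000#   read _ → write _, move right, go to q2
q2 | ___[#]0000#   read # → write 1, move left, go to q3
q3 | __[_]10000#   read _ → write 1, move left, go to q1
q1 | _[_]110000#   read _ → write 0, move left, go to q0
q0 | [_]0110000#   read _ → write _, move right, go to q1
q1 | _[0]110000#   read 0 → write 0, move right, go to q1
q1 | _0[1]10000#   read 1 → write #, move left, go to q1
q1 | _[0]#10000#   read 0 → write 0, move right, go to q1
q1 | _0[#]10000#   read # → write 0, move left, go to q3
q3 | _[0]010000#   read 0 → write _, move right, go to q0
q0 | __[0]10000#   read 0 → write 0, move right, go to q0
q0 | __0[1]0000#   read 1 → write 0, move left, go to q0
q0 | __[0]00000#   read 0 → write 0, move right, go to q0
q0 | __0[0]0000#   read 0 → write 0, move right, go to q0
q0 | __00[0]000#   read 0 → write 0, move right, go to q0
q0 | __000[0]00#   read 0 → write 0, move right, go to q0
q0 | __0000[0]0#   read 0 → write 0, move right, go to q0
q0 | __00000[0]#   read 0 → write 0, move right, go to q0
q0 | __000000[#]   read # → write #, move left, go to q2
q2 | __00000[0]#
Cell -1 holds 0 when M halts.

0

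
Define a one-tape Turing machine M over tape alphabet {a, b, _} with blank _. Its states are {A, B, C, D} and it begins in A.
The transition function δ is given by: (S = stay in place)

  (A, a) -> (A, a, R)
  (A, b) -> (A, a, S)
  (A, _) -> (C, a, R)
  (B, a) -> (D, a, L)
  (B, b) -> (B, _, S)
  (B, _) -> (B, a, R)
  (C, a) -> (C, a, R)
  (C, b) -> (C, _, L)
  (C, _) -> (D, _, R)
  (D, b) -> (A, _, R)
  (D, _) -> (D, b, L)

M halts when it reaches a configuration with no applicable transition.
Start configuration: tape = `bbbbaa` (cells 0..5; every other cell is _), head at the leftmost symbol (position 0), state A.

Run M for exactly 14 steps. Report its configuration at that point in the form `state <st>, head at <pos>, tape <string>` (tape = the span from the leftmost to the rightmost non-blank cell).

A | [b]bbbaa___   read b → write a, move S, go to A
A | [a]bbbaa___   read a → write a, move R, go to A
A | a[b]bbaa___   read b → write a, move S, go to A
A | a[a]bbaa___   read a → write a, move R, go to A
A | aa[b]baa___   read b → write a, move S, go to A
A | aa[a]baa___   read a → write a, move R, go to A
A | aaa[b]aa___   read b → write a, move S, go to A
A | aaa[a]aa___   read a → write a, move R, go to A
A | aaaa[a]a___   read a → write a, move R, go to A
A | aaaaa[a]___   read a → write a, move R, go to A
A | aaaaaa[_]__   read _ → write a, move R, go to C
C | aaaaaaa[_]_   read _ → write _, move R, go to D
D | aaaaaaa_[_]   read _ → write b, move L, go to D
D | aaaaaaa[_]b   read _ → write b, move L, go to D
D | aaaaaa[a]bb
After 14 steps: state D, head at 6, tape aaaaaaabb.

state D, head at 6, tape aaaaaaabb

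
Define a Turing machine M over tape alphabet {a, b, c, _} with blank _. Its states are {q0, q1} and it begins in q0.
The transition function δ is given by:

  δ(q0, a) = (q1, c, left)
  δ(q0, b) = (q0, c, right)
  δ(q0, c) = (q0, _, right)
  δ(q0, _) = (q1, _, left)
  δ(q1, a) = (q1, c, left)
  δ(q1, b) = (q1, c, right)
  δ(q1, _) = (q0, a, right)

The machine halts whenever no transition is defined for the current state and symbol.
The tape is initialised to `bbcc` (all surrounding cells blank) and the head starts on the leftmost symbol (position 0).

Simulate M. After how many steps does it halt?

15

q0 | [b]bcc_   read b → write c, move right, go to q0
q0 | c[b]cc_   read b → write c, move right, go to q0
q0 | cc[c]c_   read c → write _, move right, go to q0
q0 | cc_[c]_   read c → write _, move right, go to q0
q0 | cc__[_]   read _ → write _, move left, go to q1
q1 | cc_[_]_   read _ → write a, move right, go to q0
q0 | cc_a[_]   read _ → write _, move left, go to q1
q1 | cc_[a]_   read a → write c, move left, go to q1
q1 | cc[_]c_   read _ → write a, move right, go to q0
q0 | cca[c]_   read c → write _, move right, go to q0
q0 | cca_[_]   read _ → write _, move left, go to q1
q1 | cca[_]_   read _ → write a, move right, go to q0
q0 | ccaa[_]   read _ → write _, move left, go to q1
q1 | cca[a]_   read a → write c, move left, go to q1
q1 | cc[a]c_   read a → write c, move left, go to q1
q1 | c[c]cc_
M halts after 15 transitions.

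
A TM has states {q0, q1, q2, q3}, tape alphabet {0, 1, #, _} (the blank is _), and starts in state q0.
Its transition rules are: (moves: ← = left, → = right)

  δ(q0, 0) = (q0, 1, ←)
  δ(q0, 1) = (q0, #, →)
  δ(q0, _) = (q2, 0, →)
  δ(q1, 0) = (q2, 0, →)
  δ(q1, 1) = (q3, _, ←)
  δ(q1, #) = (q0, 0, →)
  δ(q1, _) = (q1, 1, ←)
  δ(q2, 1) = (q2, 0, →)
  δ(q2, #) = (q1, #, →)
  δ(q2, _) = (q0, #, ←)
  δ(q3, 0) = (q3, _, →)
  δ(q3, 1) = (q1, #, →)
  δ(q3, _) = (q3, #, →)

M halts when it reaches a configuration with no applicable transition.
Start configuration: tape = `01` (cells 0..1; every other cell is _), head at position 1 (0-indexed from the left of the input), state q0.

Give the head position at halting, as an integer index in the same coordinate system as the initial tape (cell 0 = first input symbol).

1

state=q0 head=1 tape=0[1]__   (q0,1)→(q0,#,→)
state=q0 head=2 tape=0#[_]_   (q0,_)→(q2,0,→)
state=q2 head=3 tape=0#0[_]   (q2,_)→(q0,#,←)
state=q0 head=2 tape=0#[0]#   (q0,0)→(q0,1,←)
state=q0 head=1 tape=0[#]1#
At halt the head is at cell 1.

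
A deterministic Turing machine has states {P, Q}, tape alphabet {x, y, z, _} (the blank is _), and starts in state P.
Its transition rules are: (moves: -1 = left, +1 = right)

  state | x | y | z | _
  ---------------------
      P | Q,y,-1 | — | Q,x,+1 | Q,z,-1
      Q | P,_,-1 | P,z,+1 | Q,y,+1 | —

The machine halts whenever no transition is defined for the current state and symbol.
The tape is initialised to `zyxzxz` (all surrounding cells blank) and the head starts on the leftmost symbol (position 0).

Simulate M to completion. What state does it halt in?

Q

state=P head=0 tape=[z]yxzxz_   (P,z)→(Q,x,+1)
state=Q head=1 tape=x[y]xzxz_   (Q,y)→(P,z,+1)
state=P head=2 tape=xz[x]zxz_   (P,x)→(Q,y,-1)
state=Q head=1 tape=x[z]yzxz_   (Q,z)→(Q,y,+1)
state=Q head=2 tape=xy[y]zxz_   (Q,y)→(P,z,+1)
state=P head=3 tape=xyz[z]xz_   (P,z)→(Q,x,+1)
state=Q head=4 tape=xyzx[x]z_   (Q,x)→(P,_,-1)
state=P head=3 tape=xyz[x]_z_   (P,x)→(Q,y,-1)
state=Q head=2 tape=xy[z]y_z_   (Q,z)→(Q,y,+1)
state=Q head=3 tape=xyy[y]_z_   (Q,y)→(P,z,+1)
state=P head=4 tape=xyyz[_]z_   (P,_)→(Q,z,-1)
state=Q head=3 tape=xyy[z]zz_   (Q,z)→(Q,y,+1)
state=Q head=4 tape=xyyy[z]z_   (Q,z)→(Q,y,+1)
state=Q head=5 tape=xyyyy[z]_   (Q,z)→(Q,y,+1)
state=Q head=6 tape=xyyyyy[_]
No transition is defined for (Q, _); M halts in state Q.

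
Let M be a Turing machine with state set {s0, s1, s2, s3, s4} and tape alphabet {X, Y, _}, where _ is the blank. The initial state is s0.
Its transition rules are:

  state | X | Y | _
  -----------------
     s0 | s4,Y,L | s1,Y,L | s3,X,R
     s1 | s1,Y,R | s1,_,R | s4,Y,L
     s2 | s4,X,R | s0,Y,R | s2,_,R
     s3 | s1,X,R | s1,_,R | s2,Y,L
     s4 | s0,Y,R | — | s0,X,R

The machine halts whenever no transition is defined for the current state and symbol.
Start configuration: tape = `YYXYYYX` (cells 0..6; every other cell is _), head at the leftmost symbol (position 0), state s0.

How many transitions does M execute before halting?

14

state=s0 head=0 tape=__[Y]YXYYYX_   (s0,Y)→(s1,Y,L)
state=s1 head=-1 tape=_[_]YYXYYYX_   (s1,_)→(s4,Y,L)
state=s4 head=-2 tape=[_]YYYXYYYX_   (s4,_)→(s0,X,R)
state=s0 head=-1 tape=X[Y]YYXYYYX_   (s0,Y)→(s1,Y,L)
state=s1 head=-2 tape=[X]YYYXYYYX_   (s1,X)→(s1,Y,R)
state=s1 head=-1 tape=Y[Y]YYXYYYX_   (s1,Y)→(s1,_,R)
state=s1 head=0 tape=Y_[Y]YXYYYX_   (s1,Y)→(s1,_,R)
state=s1 head=1 tape=Y__[Y]XYYYX_   (s1,Y)→(s1,_,R)
state=s1 head=2 tape=Y___[X]YYYX_   (s1,X)→(s1,Y,R)
state=s1 head=3 tape=Y___Y[Y]YYX_   (s1,Y)→(s1,_,R)
state=s1 head=4 tape=Y___Y_[Y]YX_   (s1,Y)→(s1,_,R)
state=s1 head=5 tape=Y___Y__[Y]X_   (s1,Y)→(s1,_,R)
state=s1 head=6 tape=Y___Y___[X]_   (s1,X)→(s1,Y,R)
state=s1 head=7 tape=Y___Y___Y[_]   (s1,_)→(s4,Y,L)
state=s4 head=6 tape=Y___Y___[Y]Y
M halts after 14 transitions.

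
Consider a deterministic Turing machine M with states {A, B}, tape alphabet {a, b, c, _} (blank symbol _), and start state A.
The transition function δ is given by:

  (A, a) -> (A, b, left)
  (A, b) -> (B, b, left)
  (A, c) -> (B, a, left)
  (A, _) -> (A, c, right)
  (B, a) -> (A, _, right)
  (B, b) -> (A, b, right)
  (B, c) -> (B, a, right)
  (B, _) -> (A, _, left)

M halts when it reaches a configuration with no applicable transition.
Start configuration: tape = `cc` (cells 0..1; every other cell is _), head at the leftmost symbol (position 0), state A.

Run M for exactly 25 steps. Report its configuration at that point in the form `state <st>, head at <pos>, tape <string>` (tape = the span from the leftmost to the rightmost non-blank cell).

A | ___[c]c   read c → write a, move left, go to B
B | __[_]ac   read _ → write _, move left, go to A
A | _[_]_ac   read _ → write c, move right, go to A
A | _c[_]ac   read _ → write c, move right, go to A
A | _cc[a]c   read a → write b, move left, go to A
A | _c[c]bc   read c → write a, move left, go to B
B | _[c]abc   read c → write a, move right, go to B
B | _a[a]bc   read a → write _, move right, go to A
A | _a_[b]c   read b → write b, move left, go to B
B | _a[_]bc   read _ → write _, move left, go to A
A | _[a]_bc   read a → write b, move left, go to A
A | [_]b_bc   read _ → write c, move right, go to A
A | c[b]_bc   read b → write b, move left, go to B
B | [c]b_bc   read c → write a, move right, go to B
B | a[b]_bc   read b → write b, move right, go to A
A | ab[_]bc   read _ → write c, move right, go to A
A | abc[b]c   read b → write b, move left, go to B
B | ab[c]bc   read c → write a, move right, go to B
B | aba[b]c   read b → write b, move right, go to A
A | abab[c]   read c → write a, move left, go to B
B | aba[b]a   read b → write b, move right, go to A
A | abab[a]   read a → write b, move left, go to A
A | aba[b]b   read b → write b, move left, go to B
B | ab[a]bb   read a → write _, move right, go to A
A | ab_[b]b   read b → write b, move left, go to B
B | ab[_]bb
After 25 steps: state B, head at -1, tape ab_bb.

state B, head at -1, tape ab_bb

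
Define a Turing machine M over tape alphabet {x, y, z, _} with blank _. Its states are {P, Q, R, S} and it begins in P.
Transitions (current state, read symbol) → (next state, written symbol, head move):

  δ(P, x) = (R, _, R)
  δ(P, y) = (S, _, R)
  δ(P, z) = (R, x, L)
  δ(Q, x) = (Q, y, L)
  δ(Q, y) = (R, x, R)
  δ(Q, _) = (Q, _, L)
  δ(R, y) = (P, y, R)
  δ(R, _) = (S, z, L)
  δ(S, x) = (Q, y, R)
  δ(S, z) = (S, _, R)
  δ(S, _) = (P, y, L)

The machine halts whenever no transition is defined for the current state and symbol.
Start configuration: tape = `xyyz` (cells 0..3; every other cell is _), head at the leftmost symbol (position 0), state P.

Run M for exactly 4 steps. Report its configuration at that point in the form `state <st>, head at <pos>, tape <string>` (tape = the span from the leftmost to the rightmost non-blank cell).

state S, head at 4, tape y

state=P head=0 tape=[x]yyz_   (P,x)→(R,_,R)
state=R head=1 tape=_[y]yz_   (R,y)→(P,y,R)
state=P head=2 tape=_y[y]z_   (P,y)→(S,_,R)
state=S head=3 tape=_y_[z]_   (S,z)→(S,_,R)
state=S head=4 tape=_y__[_]
After 4 steps: state S, head at 4, tape y.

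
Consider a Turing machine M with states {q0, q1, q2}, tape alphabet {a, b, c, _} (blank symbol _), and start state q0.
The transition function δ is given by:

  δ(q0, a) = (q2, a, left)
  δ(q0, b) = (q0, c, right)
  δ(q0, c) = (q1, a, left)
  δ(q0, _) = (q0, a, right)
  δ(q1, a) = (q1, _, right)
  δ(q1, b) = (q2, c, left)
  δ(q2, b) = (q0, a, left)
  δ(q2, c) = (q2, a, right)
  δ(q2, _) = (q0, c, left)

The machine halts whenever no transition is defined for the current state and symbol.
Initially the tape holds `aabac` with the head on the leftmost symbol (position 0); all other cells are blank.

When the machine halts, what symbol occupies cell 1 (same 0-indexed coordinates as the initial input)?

state=q0 head=0 tape=__[a]abac   (q0,a)→(q2,a,left)
state=q2 head=-1 tape=_[_]aabac   (q2,_)→(q0,c,left)
state=q0 head=-2 tape=[_]caabac   (q0,_)→(q0,a,right)
state=q0 head=-1 tape=a[c]aabac   (q0,c)→(q1,a,left)
state=q1 head=-2 tape=[a]aaabac   (q1,a)→(q1,_,right)
state=q1 head=-1 tape=_[a]aabac   (q1,a)→(q1,_,right)
state=q1 head=0 tape=__[a]abac   (q1,a)→(q1,_,right)
state=q1 head=1 tape=___[a]bac   (q1,a)→(q1,_,right)
state=q1 head=2 tape=____[b]ac   (q1,b)→(q2,c,left)
state=q2 head=1 tape=___[_]cac   (q2,_)→(q0,c,left)
state=q0 head=0 tape=__[_]ccac   (q0,_)→(q0,a,right)
state=q0 head=1 tape=__a[c]cac   (q0,c)→(q1,a,left)
state=q1 head=0 tape=__[a]acac   (q1,a)→(q1,_,right)
state=q1 head=1 tape=___[a]cac   (q1,a)→(q1,_,right)
state=q1 head=2 tape=____[c]ac
Cell 1 holds _ when M halts.

_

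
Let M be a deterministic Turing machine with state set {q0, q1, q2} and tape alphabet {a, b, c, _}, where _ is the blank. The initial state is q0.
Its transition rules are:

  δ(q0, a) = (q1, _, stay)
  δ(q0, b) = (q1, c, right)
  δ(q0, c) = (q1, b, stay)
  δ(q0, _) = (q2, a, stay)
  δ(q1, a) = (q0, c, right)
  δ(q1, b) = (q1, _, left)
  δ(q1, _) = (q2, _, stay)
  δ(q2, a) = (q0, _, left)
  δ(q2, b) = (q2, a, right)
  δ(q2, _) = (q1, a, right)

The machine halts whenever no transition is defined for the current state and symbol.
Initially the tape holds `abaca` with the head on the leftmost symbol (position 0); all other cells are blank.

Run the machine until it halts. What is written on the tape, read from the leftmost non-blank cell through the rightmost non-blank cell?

aaac_a

state=q0 head=0 tape=_[a]baca   (q0,a)→(q1,_,stay)
state=q1 head=0 tape=_[_]baca   (q1,_)→(q2,_,stay)
state=q2 head=0 tape=_[_]baca   (q2,_)→(q1,a,right)
state=q1 head=1 tape=_a[b]aca   (q1,b)→(q1,_,left)
state=q1 head=0 tape=_[a]_aca   (q1,a)→(q0,c,right)
state=q0 head=1 tape=_c[_]aca   (q0,_)→(q2,a,stay)
state=q2 head=1 tape=_c[a]aca   (q2,a)→(q0,_,left)
state=q0 head=0 tape=_[c]_aca   (q0,c)→(q1,b,stay)
state=q1 head=0 tape=_[b]_aca   (q1,b)→(q1,_,left)
state=q1 head=-1 tape=[_]__aca   (q1,_)→(q2,_,stay)
state=q2 head=-1 tape=[_]__aca   (q2,_)→(q1,a,right)
state=q1 head=0 tape=a[_]_aca   (q1,_)→(q2,_,stay)
state=q2 head=0 tape=a[_]_aca   (q2,_)→(q1,a,right)
state=q1 head=1 tape=aa[_]aca   (q1,_)→(q2,_,stay)
state=q2 head=1 tape=aa[_]aca   (q2,_)→(q1,a,right)
state=q1 head=2 tape=aaa[a]ca   (q1,a)→(q0,c,right)
state=q0 head=3 tape=aaac[c]a   (q0,c)→(q1,b,stay)
state=q1 head=3 tape=aaac[b]a   (q1,b)→(q1,_,left)
state=q1 head=2 tape=aaa[c]_a
The non-blank tape span at halt is aaac_a.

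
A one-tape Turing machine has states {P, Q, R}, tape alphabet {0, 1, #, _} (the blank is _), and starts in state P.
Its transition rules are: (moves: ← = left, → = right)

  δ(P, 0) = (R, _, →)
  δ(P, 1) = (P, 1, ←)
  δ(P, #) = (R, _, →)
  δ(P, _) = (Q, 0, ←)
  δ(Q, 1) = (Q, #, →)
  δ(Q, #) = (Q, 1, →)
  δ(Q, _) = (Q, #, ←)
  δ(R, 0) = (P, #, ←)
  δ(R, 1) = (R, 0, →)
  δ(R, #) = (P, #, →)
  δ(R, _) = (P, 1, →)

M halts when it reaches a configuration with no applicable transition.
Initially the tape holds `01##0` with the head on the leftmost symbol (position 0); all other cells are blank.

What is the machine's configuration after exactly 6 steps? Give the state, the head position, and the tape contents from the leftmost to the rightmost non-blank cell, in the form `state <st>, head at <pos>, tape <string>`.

state Q, head at 2, tape 0#0#

P | [0]1##0   read 0 → write _, move →, go to R
R | _[1]##0   read 1 → write 0, move →, go to R
R | _0[#]#0   read # → write #, move →, go to P
P | _0#[#]0   read # → write _, move →, go to R
R | _0#_[0]   read 0 → write #, move ←, go to P
P | _0#[_]#   read _ → write 0, move ←, go to Q
Q | _0[#]0#
After 6 steps: state Q, head at 2, tape 0#0#.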